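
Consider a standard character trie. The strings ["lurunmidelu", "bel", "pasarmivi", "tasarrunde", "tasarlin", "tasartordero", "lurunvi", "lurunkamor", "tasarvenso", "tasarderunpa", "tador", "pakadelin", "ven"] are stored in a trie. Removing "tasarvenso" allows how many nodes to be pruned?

Walk "tasarvenso" from the leaf back toward the root, removing each node that no remaining word uses.
The suffix "venso" (5 nodes) is used only by "tasarvenso"; the node for "tasar" still has the child "r", so pruning stops there.
Nodes removed: 5

5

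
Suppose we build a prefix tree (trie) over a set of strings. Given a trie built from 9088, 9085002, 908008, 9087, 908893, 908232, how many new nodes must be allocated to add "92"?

"9" is already a path in the trie; the remaining "2" must be added.
So 2 − 1 = 1 new nodes.

1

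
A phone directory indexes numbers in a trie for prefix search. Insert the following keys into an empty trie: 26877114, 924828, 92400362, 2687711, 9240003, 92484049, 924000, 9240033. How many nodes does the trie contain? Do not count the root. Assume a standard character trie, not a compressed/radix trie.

Count nodes per top-level branch (shared prefixes stored once):
  '2'-branch (2687711, 26877114): 8 nodes
  '9'-branch (924000, 9240003, 9240033, 92400362, 924828, 92484049): 18 nodes
Sum: 26

26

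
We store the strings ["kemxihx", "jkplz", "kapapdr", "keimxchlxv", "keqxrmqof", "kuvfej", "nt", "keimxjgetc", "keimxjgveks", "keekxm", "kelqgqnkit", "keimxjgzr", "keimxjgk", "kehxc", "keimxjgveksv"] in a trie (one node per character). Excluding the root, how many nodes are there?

For each word, the new-node count is its length minus the longest prefix already in the trie:
  "kemxihx" → 7 new (k, e, m, x, i, h, x)
  "jkplz" → 5 new (j, k, p, l, z)
  "kapapdr" → prefix "k" already present; 6 new (a, p, a, p, d, r)
  "keimxchlxv" → prefix "ke" already present; 8 new (i, m, x, c, h, l, x, v)
  "keqxrmqof" → prefix "ke" already present; 7 new (q, x, r, m, q, o, f)
  "kuvfej" → prefix "k" already present; 5 new (u, v, f, e, j)
  "nt" → 2 new (n, t)
  "keimxjgetc" → prefix "keimx" already present; 5 new (j, g, e, t, c)
  "keimxjgveks" → prefix "keimxjg" already present; 4 new (v, e, k, s)
  "keekxm" → prefix "ke" already present; 4 new (e, k, x, m)
  "kelqgqnkit" → prefix "ke" already present; 8 new (l, q, g, q, n, k, i, t)
  "keimxjgzr" → prefix "keimxjg" already present; 2 new (z, r)
  "keimxjgk" → prefix "keimxjg" already present; 1 new (k)
  "kehxc" → prefix "ke" already present; 3 new (h, x, c)
  "keimxjgveksv" → prefix "keimxjgveks" already present; 1 new (v)
Total nodes = 7 + 5 + 6 + 8 + 7 + 5 + 2 + 5 + 4 + 4 + 8 + 2 + 1 + 3 + 1 = 68

68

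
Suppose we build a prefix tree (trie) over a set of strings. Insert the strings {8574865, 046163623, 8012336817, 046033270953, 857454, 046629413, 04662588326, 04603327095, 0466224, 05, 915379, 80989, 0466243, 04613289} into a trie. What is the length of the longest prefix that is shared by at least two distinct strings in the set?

The deepest shared node is where two words last agree before diverging.
"04603327095" and "046033270953" agree on "04603327095" (11 characters) before diverging; nothing deeper is shared.
Longest shared-prefix length: 11

11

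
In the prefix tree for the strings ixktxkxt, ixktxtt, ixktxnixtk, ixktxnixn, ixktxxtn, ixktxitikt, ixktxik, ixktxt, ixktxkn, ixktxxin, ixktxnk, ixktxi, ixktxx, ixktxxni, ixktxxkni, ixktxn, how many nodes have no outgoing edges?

A leaf is a node with no children — equivalently, the end of a word that is not a proper prefix of any other stored word.
Those words: "ixktxik", "ixktxitikt", "ixktxkn", "ixktxkxt", "ixktxnixn", "ixktxnixtk", "ixktxnk", "ixktxtt", "ixktxxin", "ixktxxkni", "ixktxxni", "ixktxxtn"
Leaf count: 12

12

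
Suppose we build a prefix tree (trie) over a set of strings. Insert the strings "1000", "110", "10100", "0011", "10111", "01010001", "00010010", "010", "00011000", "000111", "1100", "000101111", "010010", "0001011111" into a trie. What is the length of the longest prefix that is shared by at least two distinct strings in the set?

9

The deepest shared node is where two words last agree before diverging.
"000101111" and "0001011111" agree on "000101111" (9 characters) before diverging; nothing deeper is shared.
Longest shared-prefix length: 9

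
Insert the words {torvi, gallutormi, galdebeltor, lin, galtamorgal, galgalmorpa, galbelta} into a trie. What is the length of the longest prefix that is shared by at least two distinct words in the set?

3

Look for the deepest trie node that still has at least two words in its subtree.
e.g. "galbelta" and "galdebeltor" share the prefix "gal" of length 3; no pair shares a longer one.
Longest shared-prefix length: 3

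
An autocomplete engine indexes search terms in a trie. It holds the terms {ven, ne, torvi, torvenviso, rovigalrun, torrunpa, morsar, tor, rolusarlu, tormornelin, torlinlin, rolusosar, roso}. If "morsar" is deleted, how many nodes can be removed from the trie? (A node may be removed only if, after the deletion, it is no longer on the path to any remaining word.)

6

A node on "morsar"'s path can go only if nothing else ends at it or branches off below it.
No other word shares any prefix with "morsar", so all 6 of its nodes go.
Nodes removed: 6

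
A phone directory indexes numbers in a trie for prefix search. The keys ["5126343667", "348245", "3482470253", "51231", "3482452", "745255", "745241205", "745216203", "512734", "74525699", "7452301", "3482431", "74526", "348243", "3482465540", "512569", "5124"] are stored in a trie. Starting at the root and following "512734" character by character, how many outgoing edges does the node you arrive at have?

Walk "512734" from the root, arriving at one node.
No stored string extends past "512734".
That node has 0 child edges.

0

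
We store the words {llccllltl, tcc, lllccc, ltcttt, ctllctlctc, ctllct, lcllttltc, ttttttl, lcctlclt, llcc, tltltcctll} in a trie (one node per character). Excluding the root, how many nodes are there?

Insert word by word; a character creates a node only if that edge doesn't already exist:
  "llccllltl" → 9 new (l, l, c, c, l, l, l, t, l)
  "tcc" → 3 new (t, c, c)
  "lllccc" → prefix "ll" already present; 4 new (l, c, c, c)
  "ltcttt" → prefix "l" already present; 5 new (t, c, t, t, t)
  "ctllctlctc" → 10 new (c, t, l, l, c, t, l, c, t, c)
  "ctllct" → prefix "ctllct" already present; 0 new (none)
  "lcllttltc" → prefix "l" already present; 8 new (c, l, l, t, t, l, t, c)
  "ttttttl" → prefix "t" already present; 6 new (t, t, t, t, t, l)
  "lcctlclt" → prefix "lc" already present; 6 new (c, t, l, c, l, t)
  "llcc" → prefix "llcc" already present; 0 new (none)
  "tltltcctll" → prefix "t" already present; 9 new (l, t, l, t, c, c, t, l, l)
Total nodes = 9 + 3 + 4 + 5 + 10 + 0 + 8 + 6 + 6 + 0 + 9 = 60

60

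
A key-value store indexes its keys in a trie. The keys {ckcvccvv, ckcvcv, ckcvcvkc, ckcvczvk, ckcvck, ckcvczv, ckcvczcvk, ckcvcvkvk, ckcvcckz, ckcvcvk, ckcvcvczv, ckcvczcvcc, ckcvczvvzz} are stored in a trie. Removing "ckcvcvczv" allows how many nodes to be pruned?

Walk "ckcvcvczv" from the leaf back toward the root, removing each node that no remaining word uses.
The suffix "czv" (3 nodes) is used only by "ckcvcvczv"; the node for "ckcvcv" still has the child "k", so pruning stops there.
Nodes removed: 3

3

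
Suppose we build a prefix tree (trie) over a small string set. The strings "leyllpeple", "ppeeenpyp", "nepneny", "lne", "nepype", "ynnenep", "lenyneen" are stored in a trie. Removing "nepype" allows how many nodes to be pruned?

Walk "nepype" from the leaf back toward the root, removing each node that no remaining word uses.
The suffix "ype" (3 nodes) is used only by "nepype"; the node for "nep" still has the child "n", so pruning stops there.
Nodes removed: 3

3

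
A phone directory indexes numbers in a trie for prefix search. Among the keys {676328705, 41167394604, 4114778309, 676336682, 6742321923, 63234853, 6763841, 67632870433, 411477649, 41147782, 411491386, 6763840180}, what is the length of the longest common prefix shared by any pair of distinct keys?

Equivalently: take the maximum, over all pairs, of their longest common prefix length.
e.g. "67632870433" and "676328705" share the prefix "67632870" of length 8; no pair shares a longer one.
Longest shared-prefix length: 8

8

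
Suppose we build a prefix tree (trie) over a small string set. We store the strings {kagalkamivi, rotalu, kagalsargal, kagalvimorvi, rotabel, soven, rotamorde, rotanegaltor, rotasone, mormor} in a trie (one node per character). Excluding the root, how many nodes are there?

61

Count nodes per top-level branch (shared prefixes stored once):
  'k'-branch (kagalkamivi, kagalsargal, kagalvimorvi): 24 nodes
  'm'-branch (mormor): 6 nodes
  'r'-branch (rotabel, rotalu, rotamorde, rotanegaltor, rotasone): 26 nodes
  's'-branch (soven): 5 nodes
Sum: 61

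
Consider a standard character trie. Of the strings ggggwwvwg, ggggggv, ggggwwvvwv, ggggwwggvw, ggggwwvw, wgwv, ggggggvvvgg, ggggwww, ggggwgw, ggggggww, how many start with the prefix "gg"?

Traverse to the node for "gg", then collect every word in that subtree.
Words under "gg": ggggggv, ggggggvvvgg, ggggggww, ggggwgw, ggggwwggvw, ggggwwvvwv, ggggwwvw, ggggwwvwg, ggggwww
Count: 9

9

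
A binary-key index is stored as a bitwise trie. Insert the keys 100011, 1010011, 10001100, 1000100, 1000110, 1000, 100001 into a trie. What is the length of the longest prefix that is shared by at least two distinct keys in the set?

7

Look for the deepest trie node that still has at least two words in its subtree.
e.g. "1000110" and "10001100" share the prefix "1000110" of length 7; no pair shares a longer one.
Longest shared-prefix length: 7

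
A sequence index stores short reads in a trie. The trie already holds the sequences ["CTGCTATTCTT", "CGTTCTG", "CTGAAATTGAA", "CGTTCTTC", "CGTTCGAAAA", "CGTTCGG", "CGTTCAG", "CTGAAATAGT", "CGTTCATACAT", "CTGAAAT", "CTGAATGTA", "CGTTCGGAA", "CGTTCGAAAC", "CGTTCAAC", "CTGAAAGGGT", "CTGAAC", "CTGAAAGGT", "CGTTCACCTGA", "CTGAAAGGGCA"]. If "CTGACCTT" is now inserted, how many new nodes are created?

4

Walking "CTGACCTT" from the root, the first 4 characters ("CTGA") follow existing edges; "C" is the first miss.
Each of the 4 remaining characters creates one node.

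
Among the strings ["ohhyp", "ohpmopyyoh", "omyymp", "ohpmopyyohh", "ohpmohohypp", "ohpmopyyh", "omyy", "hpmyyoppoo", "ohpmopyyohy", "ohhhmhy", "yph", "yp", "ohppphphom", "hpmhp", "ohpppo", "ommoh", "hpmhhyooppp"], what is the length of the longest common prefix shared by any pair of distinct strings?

10

The deepest shared node is where two words last agree before diverging.
e.g. "ohpmopyyoh" and "ohpmopyyohh" share the prefix "ohpmopyyoh" of length 10; no pair shares a longer one.
Longest shared-prefix length: 10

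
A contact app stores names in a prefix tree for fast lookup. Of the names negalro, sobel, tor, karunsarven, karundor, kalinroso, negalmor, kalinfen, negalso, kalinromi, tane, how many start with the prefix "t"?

2

Filter for entries beginning with "t":
Words under "t": tane, tor
Count: 2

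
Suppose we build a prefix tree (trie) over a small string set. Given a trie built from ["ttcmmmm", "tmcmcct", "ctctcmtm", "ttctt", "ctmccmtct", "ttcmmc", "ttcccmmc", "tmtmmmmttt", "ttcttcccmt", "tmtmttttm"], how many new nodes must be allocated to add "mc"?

2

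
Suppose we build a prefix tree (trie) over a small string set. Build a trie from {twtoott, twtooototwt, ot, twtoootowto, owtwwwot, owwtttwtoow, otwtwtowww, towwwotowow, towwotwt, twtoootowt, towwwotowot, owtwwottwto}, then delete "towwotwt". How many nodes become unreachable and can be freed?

4

After clearing the end-marker at "towwotwt", prune upward until reaching a node still needed by another word.
The suffix "otwt" (4 nodes) is used only by "towwotwt"; the node for "toww" still has the child "w", so pruning stops there.
Nodes removed: 4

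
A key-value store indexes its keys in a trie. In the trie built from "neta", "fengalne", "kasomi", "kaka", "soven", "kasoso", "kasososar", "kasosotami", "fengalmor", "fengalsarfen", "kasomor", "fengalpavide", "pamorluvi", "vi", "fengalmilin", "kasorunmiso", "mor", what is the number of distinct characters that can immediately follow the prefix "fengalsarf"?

1

The children of the "fengalsarf" node are the distinct next characters among strings starting with "fengalsarf".
Characters that immediately follow "fengalsarf" among the stored strings: {e}.
That node has 1 child edge.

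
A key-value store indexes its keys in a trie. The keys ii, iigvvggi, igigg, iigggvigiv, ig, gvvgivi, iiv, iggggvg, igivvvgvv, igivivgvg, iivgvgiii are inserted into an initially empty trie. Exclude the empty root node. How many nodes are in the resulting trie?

Count nodes per top-level branch (shared prefixes stored once):
  'g'-branch (gvvgivi): 7 nodes
  'i'-branch (ig, iggggvg, igigg, igivivgvg, igivvvgvv, ii, iigggvigiv, iigvvggi, iiv, iivgvgiii): 42 nodes
Sum: 49

49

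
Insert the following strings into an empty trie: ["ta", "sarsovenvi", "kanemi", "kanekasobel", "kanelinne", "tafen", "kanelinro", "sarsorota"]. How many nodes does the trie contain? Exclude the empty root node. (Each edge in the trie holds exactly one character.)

Count nodes per top-level branch (shared prefixes stored once):
  'k'-branch (kanekasobel, kanelinne, kanelinro, kanemi): 20 nodes
  's'-branch (sarsorota, sarsovenvi): 14 nodes
  't'-branch (ta, tafen): 5 nodes
Sum: 39

39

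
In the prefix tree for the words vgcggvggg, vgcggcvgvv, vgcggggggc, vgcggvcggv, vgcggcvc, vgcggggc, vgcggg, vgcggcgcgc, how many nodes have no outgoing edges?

A leaf is a node with no children — equivalently, the end of a word that is not a proper prefix of any other stored word.
Those words: "vgcggcgcgc", "vgcggcvc", "vgcggcvgvv", "vgcggggc", "vgcggggggc", "vgcggvcggv", "vgcggvggg"
Leaf count: 7

7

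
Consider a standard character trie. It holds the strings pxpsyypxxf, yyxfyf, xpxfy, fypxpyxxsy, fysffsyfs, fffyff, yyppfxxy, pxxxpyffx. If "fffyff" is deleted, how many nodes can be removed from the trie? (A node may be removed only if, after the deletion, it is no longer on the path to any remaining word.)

5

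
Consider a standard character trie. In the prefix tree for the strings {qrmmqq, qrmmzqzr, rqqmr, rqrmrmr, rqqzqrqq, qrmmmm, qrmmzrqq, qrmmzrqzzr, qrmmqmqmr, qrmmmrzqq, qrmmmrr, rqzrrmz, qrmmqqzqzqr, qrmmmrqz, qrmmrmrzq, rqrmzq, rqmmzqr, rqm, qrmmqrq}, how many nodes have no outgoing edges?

Leaves are exactly the stored words that no other stored word extends.
Those words: "qrmmmm", "qrmmmrqz", "qrmmmrr", "qrmmmrzqq", "qrmmqmqmr", "qrmmqqzqzqr", "qrmmqrq", "qrmmrmrzq", "qrmmzqzr", "qrmmzrqq", "qrmmzrqzzr", "rqmmzqr", "rqqmr", "rqqzqrqq", "rqrmrmr", "rqrmzq", "rqzrrmz"
Leaf count: 17

17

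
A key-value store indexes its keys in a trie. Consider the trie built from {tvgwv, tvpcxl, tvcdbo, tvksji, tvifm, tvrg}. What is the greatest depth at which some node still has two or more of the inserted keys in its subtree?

2

Look for the deepest trie node that still has at least two words in its subtree.
"tvcdbo" and "tvgwv" agree on "tv" (2 characters) before diverging; nothing deeper is shared.
Longest shared-prefix length: 2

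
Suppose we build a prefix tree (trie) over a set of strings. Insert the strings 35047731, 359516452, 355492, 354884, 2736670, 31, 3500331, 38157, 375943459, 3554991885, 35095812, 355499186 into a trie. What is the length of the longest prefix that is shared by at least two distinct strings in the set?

8

Equivalently: take the maximum, over all pairs, of their longest common prefix length.
e.g. "355499186" and "3554991885" share the prefix "35549918" of length 8; no pair shares a longer one.
Longest shared-prefix length: 8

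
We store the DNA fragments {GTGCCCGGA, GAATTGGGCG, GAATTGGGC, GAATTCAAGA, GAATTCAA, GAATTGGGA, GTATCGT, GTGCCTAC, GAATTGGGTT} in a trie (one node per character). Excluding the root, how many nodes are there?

Count nodes per top-level branch (shared prefixes stored once):
  'G'-branch (GAATTCAA, GAATTCAAGA, GAATTGGGA, GAATTGGGC, GAATTGGGCG, GAATTGGGTT, GTATCGT, GTGCCCGGA, GTGCCTAC): 34 nodes
Sum: 34

34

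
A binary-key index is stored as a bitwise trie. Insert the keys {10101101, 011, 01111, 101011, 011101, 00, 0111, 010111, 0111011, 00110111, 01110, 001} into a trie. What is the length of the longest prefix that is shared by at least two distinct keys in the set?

6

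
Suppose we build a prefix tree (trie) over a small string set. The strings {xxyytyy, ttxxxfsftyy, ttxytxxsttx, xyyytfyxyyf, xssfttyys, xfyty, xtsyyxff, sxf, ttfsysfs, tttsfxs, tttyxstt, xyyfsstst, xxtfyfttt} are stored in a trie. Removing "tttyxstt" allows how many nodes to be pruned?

5

A node on "tttyxstt"'s path can go only if nothing else ends at it or branches off below it.
The suffix "yxstt" (5 nodes) is used only by "tttyxstt"; the node for "ttt" still has the child "s", so pruning stops there.
Nodes removed: 5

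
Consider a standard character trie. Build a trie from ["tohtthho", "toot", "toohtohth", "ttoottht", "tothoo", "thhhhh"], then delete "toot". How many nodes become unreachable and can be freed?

A node on "toot"'s path can go only if nothing else ends at it or branches off below it.
The suffix "t" (1 node) is used only by "toot"; the node for "too" still has the child "h", so pruning stops there.
Nodes removed: 1

1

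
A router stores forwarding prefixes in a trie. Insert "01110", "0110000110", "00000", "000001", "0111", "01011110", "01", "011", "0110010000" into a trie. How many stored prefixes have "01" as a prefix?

Filter for entries beginning with "01":
Words under "01": 01, 01011110, 011, 0110000110, 0110010000, 0111, 01110
Count: 7

7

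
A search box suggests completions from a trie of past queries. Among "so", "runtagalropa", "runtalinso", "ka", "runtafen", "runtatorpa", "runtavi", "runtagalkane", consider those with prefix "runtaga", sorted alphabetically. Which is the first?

runtagalkane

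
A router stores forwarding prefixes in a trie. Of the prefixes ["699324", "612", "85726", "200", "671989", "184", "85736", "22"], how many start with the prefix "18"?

1

Walk to "18"; the words in its subtree are exactly those with that prefix.
Words under "18": 184
Count: 1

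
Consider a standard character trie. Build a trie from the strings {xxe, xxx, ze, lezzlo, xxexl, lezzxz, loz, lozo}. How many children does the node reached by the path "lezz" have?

2

Walk "lezz" from the root, arriving at one node.
Distinct next characters after "lezz": l, x.
That node has 2 child edges.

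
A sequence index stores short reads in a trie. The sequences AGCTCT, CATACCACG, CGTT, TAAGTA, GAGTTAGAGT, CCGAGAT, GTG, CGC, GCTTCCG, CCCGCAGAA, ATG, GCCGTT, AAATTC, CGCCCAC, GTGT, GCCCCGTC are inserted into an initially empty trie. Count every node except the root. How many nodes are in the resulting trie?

For each word, the new-node count is its length minus the longest prefix already in the trie:
  "AGCTCT" → 6 new (A, G, C, T, C, T)
  "CATACCACG" → 9 new (C, A, T, A, C, C, A, C, G)
  "CGTT" → prefix "C" already present; 3 new (G, T, T)
  "TAAGTA" → 6 new (T, A, A, G, T, A)
  "GAGTTAGAGT" → 10 new (G, A, G, T, T, A, G, A, G, T)
  "CCGAGAT" → prefix "C" already present; 6 new (C, G, A, G, A, T)
  "GTG" → prefix "G" already present; 2 new (T, G)
  "CGC" → prefix "CG" already present; 1 new (C)
  "GCTTCCG" → prefix "G" already present; 6 new (C, T, T, C, C, G)
  "CCCGCAGAA" → prefix "CC" already present; 7 new (C, G, C, A, G, A, A)
  "ATG" → prefix "A" already present; 2 new (T, G)
  "GCCGTT" → prefix "GC" already present; 4 new (C, G, T, T)
  "AAATTC" → prefix "A" already present; 5 new (A, A, T, T, C)
  "CGCCCAC" → prefix "CGC" already present; 4 new (C, C, A, C)
  "GTGT" → prefix "GTG" already present; 1 new (T)
  "GCCCCGTC" → prefix "GCC" already present; 5 new (C, C, G, T, C)
Total nodes = 6 + 9 + 3 + 6 + 10 + 6 + 2 + 1 + 6 + 7 + 2 + 4 + 5 + 4 + 1 + 5 = 77

77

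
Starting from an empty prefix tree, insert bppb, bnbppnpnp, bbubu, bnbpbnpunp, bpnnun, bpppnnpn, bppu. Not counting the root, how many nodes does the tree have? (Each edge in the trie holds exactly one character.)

Trie structure (* marks end of a word):
(root)
└─ b
   ├─ b
   │  └─ u
   │     └─ b
   │        └─ u *
   ├─ n
   │  └─ b
   │     └─ p
   │        ├─ b
   │        │  └─ n
   │        │     └─ p
   │        │        └─ u
   │        │           └─ n
   │        │              └─ p *
   │        └─ p
   │           └─ n
   │              └─ p
   │                 └─ n
   │                    └─ p *
   └─ p
      ├─ n
      │  └─ n
      │     └─ u
      │        └─ n *
      └─ p
         ├─ b *
         ├─ p
         │  └─ n
         │     └─ n
         │        └─ p
         │           └─ n *
         └─ u *
Counting every labelled node above: 32.

32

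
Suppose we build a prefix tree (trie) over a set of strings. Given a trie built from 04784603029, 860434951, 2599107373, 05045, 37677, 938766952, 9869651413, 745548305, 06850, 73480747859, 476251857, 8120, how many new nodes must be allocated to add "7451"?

Walking "7451" from the root, the first 3 characters ("745") follow existing edges; "1" is the first miss.
Each of the 1 remaining characters creates one node.

1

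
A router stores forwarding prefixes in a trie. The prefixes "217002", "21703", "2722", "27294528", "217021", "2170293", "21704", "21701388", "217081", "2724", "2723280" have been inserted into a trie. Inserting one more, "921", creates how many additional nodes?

Nothing in the trie begins with "9"; the whole of "921" is new.
3 − 0 = 3 new nodes.

3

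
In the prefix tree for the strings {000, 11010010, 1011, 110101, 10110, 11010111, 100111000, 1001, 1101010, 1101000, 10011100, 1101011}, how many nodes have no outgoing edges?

7

Leaves are exactly the stored words that no other stored word extends.
Those words: "000", "100111000", "10110", "1101000", "11010010", "1101010", "11010111"
Leaf count: 7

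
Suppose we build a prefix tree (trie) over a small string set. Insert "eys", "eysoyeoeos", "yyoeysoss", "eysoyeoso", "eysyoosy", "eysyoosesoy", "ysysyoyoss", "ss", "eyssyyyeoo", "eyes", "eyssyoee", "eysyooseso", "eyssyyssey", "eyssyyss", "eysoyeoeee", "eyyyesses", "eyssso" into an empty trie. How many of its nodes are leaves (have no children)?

14

Leaves are exactly the stored words that no other stored word extends.
Those words: "eyes", "eysoyeoeee", "eysoyeoeos", "eysoyeoso", "eyssso", "eyssyoee", "eyssyyssey", "eyssyyyeoo", "eysyoosesoy", "eysyoosy", "eyyyesses", "ss", "ysysyoyoss", "yyoeysoss"
Leaf count: 14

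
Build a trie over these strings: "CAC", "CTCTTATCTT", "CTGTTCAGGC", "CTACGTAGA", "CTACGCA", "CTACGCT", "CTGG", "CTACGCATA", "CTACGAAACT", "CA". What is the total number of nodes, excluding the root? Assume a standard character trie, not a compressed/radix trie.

Trace insertions, counting only characters that open a new branch:
  "CAC" → 3 new (C, A, C)
  "CTCTTATCTT" → prefix "C" already present; 9 new (T, C, T, T, A, T, C, T, T)
  "CTGTTCAGGC" → prefix "CT" already present; 8 new (G, T, T, C, A, G, G, C)
  "CTACGTAGA" → prefix "CT" already present; 7 new (A, C, G, T, A, G, A)
  "CTACGCA" → prefix "CTACG" already present; 2 new (C, A)
  "CTACGCT" → prefix "CTACGC" already present; 1 new (T)
  "CTGG" → prefix "CTG" already present; 1 new (G)
  "CTACGCATA" → prefix "CTACGCA" already present; 2 new (T, A)
  "CTACGAAACT" → prefix "CTACG" already present; 5 new (A, A, A, C, T)
  "CA" → prefix "CA" already present; 0 new (none)
Total nodes = 3 + 9 + 8 + 7 + 2 + 1 + 1 + 2 + 5 + 0 = 38

38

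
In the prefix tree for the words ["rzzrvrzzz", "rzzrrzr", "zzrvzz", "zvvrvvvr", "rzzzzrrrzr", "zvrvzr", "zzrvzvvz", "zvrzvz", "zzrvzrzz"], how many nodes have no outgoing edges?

Leaves are exactly the stored words that no other stored word extends.
Those words: "rzzrrzr", "rzzrvrzzz", "rzzzzrrrzr", "zvrvzr", "zvrzvz", "zvvrvvvr", "zzrvzrzz", "zzrvzvvz", "zzrvzz"
Leaf count: 9

9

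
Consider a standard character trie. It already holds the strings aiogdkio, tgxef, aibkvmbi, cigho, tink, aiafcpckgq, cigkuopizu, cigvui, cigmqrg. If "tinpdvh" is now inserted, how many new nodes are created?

Walking "tinpdvh" from the root, the first 3 characters ("tin") follow existing edges; "p" is the first miss.
New nodes needed: |"tinpdvh"| − 3 = 7 − 3 = 4.

4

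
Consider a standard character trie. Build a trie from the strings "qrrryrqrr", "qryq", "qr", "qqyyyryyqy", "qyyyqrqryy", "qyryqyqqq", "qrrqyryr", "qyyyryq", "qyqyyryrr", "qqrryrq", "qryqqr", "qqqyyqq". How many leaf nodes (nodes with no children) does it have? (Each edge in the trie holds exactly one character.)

10

A leaf is a node with no children — equivalently, the end of a word that is not a proper prefix of any other stored word.
Those words: "qqqyyqq", "qqrryrq", "qqyyyryyqy", "qrrqyryr", "qrrryrqrr", "qryqqr", "qyqyyryrr", "qyryqyqqq", "qyyyqrqryy", "qyyyryq"
Leaf count: 10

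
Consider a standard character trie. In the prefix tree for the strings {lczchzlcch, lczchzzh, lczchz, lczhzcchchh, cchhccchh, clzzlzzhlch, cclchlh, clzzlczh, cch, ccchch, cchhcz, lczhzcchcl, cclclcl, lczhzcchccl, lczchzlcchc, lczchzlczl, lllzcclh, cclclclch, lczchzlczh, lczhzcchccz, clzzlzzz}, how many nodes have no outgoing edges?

17

A leaf is a node with no children — equivalently, the end of a word that is not a proper prefix of any other stored word.
Those words: "ccchch", "cchhccchh", "cchhcz", "cclchlh", "cclclclch", "clzzlczh", "clzzlzzhlch", "clzzlzzz", "lczchzlcchc", "lczchzlczh", "lczchzlczl", "lczchzzh", "lczhzcchccl", "lczhzcchccz", "lczhzcchchh", "lczhzcchcl", "lllzcclh"
Leaf count: 17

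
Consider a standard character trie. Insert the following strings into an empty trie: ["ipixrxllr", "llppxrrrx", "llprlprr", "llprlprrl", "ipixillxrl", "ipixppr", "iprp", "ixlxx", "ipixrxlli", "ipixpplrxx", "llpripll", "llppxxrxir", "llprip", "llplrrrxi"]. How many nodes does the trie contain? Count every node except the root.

59

Insert word by word; a character creates a node only if that edge doesn't already exist:
  "ipixrxllr" → 9 new (i, p, i, x, r, x, l, l, r)
  "llppxrrrx" → 9 new (l, l, p, p, x, r, r, r, x)
  "llprlprr" → prefix "llp" already present; 5 new (r, l, p, r, r)
  "llprlprrl" → prefix "llprlprr" already present; 1 new (l)
  "ipixillxrl" → prefix "ipix" already present; 6 new (i, l, l, x, r, l)
  "ipixppr" → prefix "ipix" already present; 3 new (p, p, r)
  "iprp" → prefix "ip" already present; 2 new (r, p)
  "ixlxx" → prefix "i" already present; 4 new (x, l, x, x)
  "ipixrxlli" → prefix "ipixrxll" already present; 1 new (i)
  "ipixpplrxx" → prefix "ipixpp" already present; 4 new (l, r, x, x)
  "llpripll" → prefix "llpr" already present; 4 new (i, p, l, l)
  "llppxxrxir" → prefix "llppx" already present; 5 new (x, r, x, i, r)
  "llprip" → prefix "llprip" already present; 0 new (none)
  "llplrrrxi" → prefix "llp" already present; 6 new (l, r, r, r, x, i)
Total nodes = 9 + 9 + 5 + 1 + 6 + 3 + 2 + 4 + 1 + 4 + 4 + 5 + 0 + 6 = 59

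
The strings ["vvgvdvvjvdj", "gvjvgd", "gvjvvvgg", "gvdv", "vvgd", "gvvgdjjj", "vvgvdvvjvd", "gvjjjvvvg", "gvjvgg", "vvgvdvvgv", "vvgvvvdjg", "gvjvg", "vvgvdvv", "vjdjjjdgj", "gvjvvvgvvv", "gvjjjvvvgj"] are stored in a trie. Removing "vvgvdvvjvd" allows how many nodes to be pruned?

A node on "vvgvdvvjvd"'s path can go only if nothing else ends at it or branches off below it.
Every node on "vvgvdvvjvd" is still needed (e.g. by "vvgvdvvjvdj"), so nothing is freed.
Nodes removed: 0

0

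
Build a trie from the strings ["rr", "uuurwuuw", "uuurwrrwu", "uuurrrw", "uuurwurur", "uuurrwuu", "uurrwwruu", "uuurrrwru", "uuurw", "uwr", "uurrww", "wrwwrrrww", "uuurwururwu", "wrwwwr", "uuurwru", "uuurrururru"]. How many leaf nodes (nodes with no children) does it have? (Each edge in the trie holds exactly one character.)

12

A leaf is a node with no children — equivalently, the end of a word that is not a proper prefix of any other stored word.
Those words: "rr", "uurrwwruu", "uuurrrwru", "uuurrururru", "uuurrwuu", "uuurwrrwu", "uuurwru", "uuurwururwu", "uuurwuuw", "uwr", "wrwwrrrww", "wrwwwr"
Leaf count: 12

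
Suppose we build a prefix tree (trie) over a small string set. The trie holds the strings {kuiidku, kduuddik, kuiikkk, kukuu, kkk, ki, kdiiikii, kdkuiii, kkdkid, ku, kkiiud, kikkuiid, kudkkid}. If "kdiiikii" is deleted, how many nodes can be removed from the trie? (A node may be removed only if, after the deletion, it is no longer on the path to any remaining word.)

6

A node on "kdiiikii"'s path can go only if nothing else ends at it or branches off below it.
The suffix "iiikii" (6 nodes) is used only by "kdiiikii"; the node for "kd" still has the child "u", so pruning stops there.
Nodes removed: 6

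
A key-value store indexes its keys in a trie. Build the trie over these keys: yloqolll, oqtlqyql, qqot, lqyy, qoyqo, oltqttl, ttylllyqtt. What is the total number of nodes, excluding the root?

Trace insertions, counting only characters that open a new branch:
  "yloqolll" → 8 new (y, l, o, q, o, l, l, l)
  "oqtlqyql" → 8 new (o, q, t, l, q, y, q, l)
  "qqot" → 4 new (q, q, o, t)
  "lqyy" → 4 new (l, q, y, y)
  "qoyqo" → prefix "q" already present; 4 new (o, y, q, o)
  "oltqttl" → prefix "o" already present; 6 new (l, t, q, t, t, l)
  "ttylllyqtt" → 10 new (t, t, y, l, l, l, y, q, t, t)
Total nodes = 8 + 8 + 4 + 4 + 4 + 6 + 10 = 44

44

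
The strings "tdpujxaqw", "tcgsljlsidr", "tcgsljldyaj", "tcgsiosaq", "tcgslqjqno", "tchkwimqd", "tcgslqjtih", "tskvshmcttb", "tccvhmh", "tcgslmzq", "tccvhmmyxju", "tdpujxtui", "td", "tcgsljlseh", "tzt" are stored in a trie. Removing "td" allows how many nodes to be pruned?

0

After clearing the end-marker at "td", prune upward until reaching a node still needed by another word.
Every node on "td" is still needed (e.g. by "tdpujxaqw"), so nothing is freed.
Nodes removed: 0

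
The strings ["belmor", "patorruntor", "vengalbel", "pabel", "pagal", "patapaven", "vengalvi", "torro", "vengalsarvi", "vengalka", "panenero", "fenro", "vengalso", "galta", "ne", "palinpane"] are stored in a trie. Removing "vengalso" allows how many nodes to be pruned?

After clearing the end-marker at "vengalso", prune upward until reaching a node still needed by another word.
The suffix "o" (1 node) is used only by "vengalso"; the node for "vengals" still has the child "a", so pruning stops there.
Nodes removed: 1

1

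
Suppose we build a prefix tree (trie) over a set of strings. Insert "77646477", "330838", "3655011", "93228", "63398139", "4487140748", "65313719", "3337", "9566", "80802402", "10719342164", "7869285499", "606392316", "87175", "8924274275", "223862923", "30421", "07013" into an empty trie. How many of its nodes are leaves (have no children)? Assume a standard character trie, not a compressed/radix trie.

18

Leaves are exactly the stored words that no other stored word extends.
Those words: "07013", "10719342164", "223862923", "30421", "330838", "3337", "3655011", "4487140748", "606392316", "63398139", "65313719", "77646477", "7869285499", "80802402", "87175", "8924274275", "93228", "9566"
Leaf count: 18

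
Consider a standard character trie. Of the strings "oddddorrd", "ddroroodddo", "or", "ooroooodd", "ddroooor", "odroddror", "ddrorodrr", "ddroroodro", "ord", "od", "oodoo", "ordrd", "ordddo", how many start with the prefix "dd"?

4

Filter for entries beginning with "dd":
Matches: "ddroooor", "ddrorodrr", "ddroroodddo", "ddroroodro"
Count: 4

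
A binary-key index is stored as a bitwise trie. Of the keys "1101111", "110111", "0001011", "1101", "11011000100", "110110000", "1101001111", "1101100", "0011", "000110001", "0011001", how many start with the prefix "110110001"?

1

Traverse to the node for "110110001", then collect every word in that subtree.
Words under "110110001": 11011000100
Count: 1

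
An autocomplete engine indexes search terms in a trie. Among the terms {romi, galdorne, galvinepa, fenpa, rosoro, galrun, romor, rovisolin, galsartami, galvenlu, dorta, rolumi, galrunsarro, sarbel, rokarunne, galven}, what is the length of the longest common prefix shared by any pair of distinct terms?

6

Look for the deepest trie node that still has at least two words in its subtree.
"galrun" and "galrunsarro" agree on "galrun" (6 characters) before diverging; nothing deeper is shared.
Longest shared-prefix length: 6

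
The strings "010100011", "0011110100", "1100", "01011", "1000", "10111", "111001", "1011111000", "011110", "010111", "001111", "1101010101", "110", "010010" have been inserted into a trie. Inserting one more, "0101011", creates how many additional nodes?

Walking "0101011" from the root, the first 5 characters ("01010") follow existing edges; "1" is the first miss.
So 7 − 5 = 2 new nodes.

2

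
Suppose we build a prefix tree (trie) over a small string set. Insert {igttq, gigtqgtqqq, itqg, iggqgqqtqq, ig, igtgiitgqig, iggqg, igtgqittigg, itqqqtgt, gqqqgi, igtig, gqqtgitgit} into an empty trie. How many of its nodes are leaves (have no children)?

A leaf is a node with no children — equivalently, the end of a word that is not a proper prefix of any other stored word.
Those words: "gigtqgtqqq", "gqqqgi", "gqqtgitgit", "iggqgqqtqq", "igtgiitgqig", "igtgqittigg", "igtig", "igttq", "itqg", "itqqqtgt"
Leaf count: 10

10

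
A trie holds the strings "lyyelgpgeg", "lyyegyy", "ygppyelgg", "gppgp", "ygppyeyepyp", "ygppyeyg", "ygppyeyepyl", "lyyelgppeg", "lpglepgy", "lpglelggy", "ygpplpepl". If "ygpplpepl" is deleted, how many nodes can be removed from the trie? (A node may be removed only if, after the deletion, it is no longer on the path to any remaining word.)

A node on "ygpplpepl"'s path can go only if nothing else ends at it or branches off below it.
The suffix "lpepl" (5 nodes) is used only by "ygpplpepl"; the node for "ygpp" still has the child "y", so pruning stops there.
Nodes removed: 5

5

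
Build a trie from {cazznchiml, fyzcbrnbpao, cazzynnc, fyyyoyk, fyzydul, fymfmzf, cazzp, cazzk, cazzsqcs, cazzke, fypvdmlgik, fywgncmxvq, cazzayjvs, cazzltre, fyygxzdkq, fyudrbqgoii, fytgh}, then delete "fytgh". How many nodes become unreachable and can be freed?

3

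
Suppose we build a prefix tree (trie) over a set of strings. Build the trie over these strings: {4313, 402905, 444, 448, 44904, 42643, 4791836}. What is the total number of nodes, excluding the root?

25

Trie structure (* marks end of a word):
(root)
└─ 4
   ├─ 0
   │  └─ 2
   │     └─ 9
   │        └─ 0
   │           └─ 5 *
   ├─ 2
   │  └─ 6
   │     └─ 4
   │        └─ 3 *
   ├─ 3
   │  └─ 1
   │     └─ 3 *
   ├─ 4
   │  ├─ 4 *
   │  ├─ 8 *
   │  └─ 9
   │     └─ 0
   │        └─ 4 *
   └─ 7
      └─ 9
         └─ 1
            └─ 8
               └─ 3
                  └─ 6 *
Counting every labelled node above: 25.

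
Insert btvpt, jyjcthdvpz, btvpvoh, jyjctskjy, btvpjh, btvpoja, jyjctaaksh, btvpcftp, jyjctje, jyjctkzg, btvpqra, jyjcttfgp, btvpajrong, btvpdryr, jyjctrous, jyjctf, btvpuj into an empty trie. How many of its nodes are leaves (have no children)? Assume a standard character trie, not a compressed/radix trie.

17

Leaves are exactly the stored words that no other stored word extends.
Those words: "btvpajrong", "btvpcftp", "btvpdryr", "btvpjh", "btvpoja", "btvpqra", "btvpt", "btvpuj", "btvpvoh", "jyjctaaksh", "jyjctf", "jyjcthdvpz", "jyjctje", "jyjctkzg", "jyjctrous", "jyjctskjy", "jyjcttfgp"
Leaf count: 17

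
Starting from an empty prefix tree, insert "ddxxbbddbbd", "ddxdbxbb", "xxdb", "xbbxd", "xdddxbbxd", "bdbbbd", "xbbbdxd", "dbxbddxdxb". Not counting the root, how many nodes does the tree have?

Count nodes per top-level branch (shared prefixes stored once):
  'b'-branch (bdbbbd): 6 nodes
  'd'-branch (dbxbddxdxb, ddxdbxbb, ddxxbbddbbd): 25 nodes
  'x'-branch (xbbbdxd, xbbxd, xdddxbbxd, xxdb): 20 nodes
Sum: 51

51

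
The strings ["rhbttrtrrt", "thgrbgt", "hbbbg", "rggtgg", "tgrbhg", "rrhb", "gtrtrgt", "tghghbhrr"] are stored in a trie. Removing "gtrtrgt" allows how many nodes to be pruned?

7

After clearing the end-marker at "gtrtrgt", prune upward until reaching a node still needed by another word.
No other word shares any prefix with "gtrtrgt", so all 7 of its nodes go.
Nodes removed: 7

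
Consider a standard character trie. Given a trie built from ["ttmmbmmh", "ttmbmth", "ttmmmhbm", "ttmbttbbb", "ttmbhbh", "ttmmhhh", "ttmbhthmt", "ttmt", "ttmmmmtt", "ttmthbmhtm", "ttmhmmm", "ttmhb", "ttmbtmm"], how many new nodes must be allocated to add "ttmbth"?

"ttmbt" is already a path in the trie; the remaining "h" must be added.
Each of the 1 remaining characters creates one node.

1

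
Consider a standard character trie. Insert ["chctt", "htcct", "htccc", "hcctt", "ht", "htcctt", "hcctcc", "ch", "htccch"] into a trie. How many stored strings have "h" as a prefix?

7

Walk to "h"; the words in its subtree are exactly those with that prefix.
Matches: "hcctcc", "hcctt", "ht", "htccc", "htccch", "htcct", "htcctt"
Count: 7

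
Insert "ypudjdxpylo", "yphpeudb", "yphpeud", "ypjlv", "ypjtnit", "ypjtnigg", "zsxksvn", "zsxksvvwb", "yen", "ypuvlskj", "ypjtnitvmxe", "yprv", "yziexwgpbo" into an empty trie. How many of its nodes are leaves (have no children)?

11

Leaves are exactly the stored words that no other stored word extends.
Those words: "yen", "yphpeudb", "ypjlv", "ypjtnigg", "ypjtnitvmxe", "yprv", "ypudjdxpylo", "ypuvlskj", "yziexwgpbo", "zsxksvn", "zsxksvvwb"
Leaf count: 11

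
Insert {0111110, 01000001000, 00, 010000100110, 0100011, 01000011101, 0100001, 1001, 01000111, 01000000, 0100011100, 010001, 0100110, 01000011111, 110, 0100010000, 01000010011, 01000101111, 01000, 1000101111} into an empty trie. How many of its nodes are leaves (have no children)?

14

A leaf is a node with no children — equivalently, the end of a word that is not a proper prefix of any other stored word.
Those words: "00", "01000000", "01000001000", "010000100110", "01000011101", "01000011111", "0100010000", "01000101111", "0100011100", "0100110", "0111110", "1000101111", "1001", "110"
Leaf count: 14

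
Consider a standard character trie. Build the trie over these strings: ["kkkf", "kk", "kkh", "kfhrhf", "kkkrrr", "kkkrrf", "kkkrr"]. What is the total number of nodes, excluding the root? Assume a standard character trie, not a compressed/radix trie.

14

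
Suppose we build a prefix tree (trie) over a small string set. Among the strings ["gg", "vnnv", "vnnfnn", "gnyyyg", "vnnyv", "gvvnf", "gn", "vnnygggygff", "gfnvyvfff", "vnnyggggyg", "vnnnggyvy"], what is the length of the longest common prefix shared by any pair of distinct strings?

Equivalently: take the maximum, over all pairs, of their longest common prefix length.
e.g. "vnnyggggyg" and "vnnygggygff" share the prefix "vnnyggg" of length 7; no pair shares a longer one.
Longest shared-prefix length: 7

7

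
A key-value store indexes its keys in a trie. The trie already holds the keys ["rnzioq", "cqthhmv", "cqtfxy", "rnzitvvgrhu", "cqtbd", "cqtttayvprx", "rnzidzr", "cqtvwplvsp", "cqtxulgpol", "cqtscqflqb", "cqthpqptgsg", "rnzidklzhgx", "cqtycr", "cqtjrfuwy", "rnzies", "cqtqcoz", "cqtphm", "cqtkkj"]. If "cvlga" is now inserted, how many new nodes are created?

4

Walking "cvlga" from the root, the first 1 characters ("c") follow existing edges; "v" is the first miss.
Each of the 4 remaining characters creates one node.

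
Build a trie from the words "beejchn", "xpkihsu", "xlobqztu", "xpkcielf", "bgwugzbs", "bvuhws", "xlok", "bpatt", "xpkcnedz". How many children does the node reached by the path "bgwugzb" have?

The children of the "bgwugzb" node are the distinct next characters among strings starting with "bgwugzb".
Characters that immediately follow "bgwugzb" among the stored strings: {s}.
That node has 1 child edge.

1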